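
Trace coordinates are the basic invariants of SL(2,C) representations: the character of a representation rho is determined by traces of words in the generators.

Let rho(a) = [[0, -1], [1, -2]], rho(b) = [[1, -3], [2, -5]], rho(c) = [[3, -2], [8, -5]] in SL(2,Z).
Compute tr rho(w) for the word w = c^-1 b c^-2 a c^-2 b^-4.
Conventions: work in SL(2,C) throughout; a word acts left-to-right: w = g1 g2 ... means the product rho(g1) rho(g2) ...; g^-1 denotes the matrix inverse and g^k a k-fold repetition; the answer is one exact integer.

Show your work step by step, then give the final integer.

rho(c^-1) = [[-5, 2], [-8, 3]]
... * rho(b) = [[1, -3], [2, -5]]  ->  [[-1, 5], [-2, 9]]
... * rho(c^-1) = [[-5, 2], [-8, 3]]  ->  [[-35, 13], [-62, 23]]
... * rho(c^-1) = [[-5, 2], [-8, 3]]  ->  [[71, -31], [126, -55]]
... * rho(a) = [[0, -1], [1, -2]]  ->  [[-31, -9], [-55, -16]]
... * rho(c^-1) = [[-5, 2], [-8, 3]]  ->  [[227, -89], [403, -158]]
... * rho(c^-1) = [[-5, 2], [-8, 3]]  ->  [[-423, 187], [-751, 332]]
... * rho(b^-1) = [[-5, 3], [-2, 1]]  ->  [[1741, -1082], [3091, -1921]]
... * rho(b^-1) = [[-5, 3], [-2, 1]]  ->  [[-6541, 4141], [-11613, 7352]]
... * rho(b^-1) = [[-5, 3], [-2, 1]]  ->  [[24423, -15482], [43361, -27487]]
... * rho(b^-1) = [[-5, 3], [-2, 1]]  ->  [[-91151, 57787], [-161831, 102596]]
tr = -91151 + 102596 = 11445

11445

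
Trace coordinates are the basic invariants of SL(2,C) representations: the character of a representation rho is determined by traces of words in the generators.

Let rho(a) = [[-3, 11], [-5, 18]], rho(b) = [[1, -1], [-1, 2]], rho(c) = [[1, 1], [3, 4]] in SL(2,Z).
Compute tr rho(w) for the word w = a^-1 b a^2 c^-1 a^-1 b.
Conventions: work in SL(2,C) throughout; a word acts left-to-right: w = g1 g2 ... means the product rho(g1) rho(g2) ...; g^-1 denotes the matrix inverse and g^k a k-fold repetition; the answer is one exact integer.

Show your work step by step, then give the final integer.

rho(a^-1) = [[18, -11], [5, -3]]
... * rho(b) = [[1, -1], [-1, 2]]  ->  [[29, -40], [8, -11]]
... * rho(a) = [[-3, 11], [-5, 18]]  ->  [[113, -401], [31, -110]]
... * rho(a) = [[-3, 11], [-5, 18]]  ->  [[1666, -5975], [457, -1639]]
... * rho(c^-1) = [[4, -1], [-3, 1]]  ->  [[24589, -7641], [6745, -2096]]
... * rho(a^-1) = [[18, -11], [5, -3]]  ->  [[404397, -247556], [110930, -67907]]
... * rho(b) = [[1, -1], [-1, 2]]  ->  [[651953, -899509], [178837, -246744]]
tr = 651953 + -246744 = 405209

405209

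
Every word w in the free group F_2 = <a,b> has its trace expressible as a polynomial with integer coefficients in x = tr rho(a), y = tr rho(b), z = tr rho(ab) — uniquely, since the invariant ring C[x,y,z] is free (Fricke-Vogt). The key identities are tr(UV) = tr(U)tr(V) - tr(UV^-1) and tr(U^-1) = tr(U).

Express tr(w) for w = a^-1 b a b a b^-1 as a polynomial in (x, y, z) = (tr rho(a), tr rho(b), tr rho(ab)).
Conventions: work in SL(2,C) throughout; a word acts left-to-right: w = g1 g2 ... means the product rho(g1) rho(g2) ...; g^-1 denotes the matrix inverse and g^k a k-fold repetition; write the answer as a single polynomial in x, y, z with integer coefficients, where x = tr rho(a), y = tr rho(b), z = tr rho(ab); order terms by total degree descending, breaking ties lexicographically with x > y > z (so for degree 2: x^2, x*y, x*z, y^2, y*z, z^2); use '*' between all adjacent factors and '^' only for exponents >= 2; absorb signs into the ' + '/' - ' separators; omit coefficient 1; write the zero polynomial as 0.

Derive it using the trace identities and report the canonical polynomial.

-x*y*z^2 + x^2*z + y^2*z + z^3 - 3*z

so trace(a b a) = trace(a) * trace(b a) - trace(b) = x*z - y
reduce: trace(b a b a) = trace(b a) * trace(b a) - trace(1)   [split at repeated b] = z^2 - 2
trace(b a b) = trace(b) * trace(a b) - trace(a) = y*z - x
trace(a b a b a) = trace(a) * trace(b a b a) - trace(b a b) = x*z^2 - y*z - x
so trace(a b a b a b) = trace(b a) * trace(b a b a) - trace(b^-1 a^-1)   [split at repeated b] = z^3 - 3*z
trace(b a b a b^-1 a) = trace(a b a b a) * trace(b) - trace(a b a b a b) = x*y*z^2 - y^2*z - z^3 - x*y + 3*z
reduce: trace(a^-1 b a b a b^-1) = trace(b a b a b^-1) * trace(a) - trace(b a b a b^-1 a) = -x*y*z^2 + x^2*z + y^2*z + z^3 - 3*z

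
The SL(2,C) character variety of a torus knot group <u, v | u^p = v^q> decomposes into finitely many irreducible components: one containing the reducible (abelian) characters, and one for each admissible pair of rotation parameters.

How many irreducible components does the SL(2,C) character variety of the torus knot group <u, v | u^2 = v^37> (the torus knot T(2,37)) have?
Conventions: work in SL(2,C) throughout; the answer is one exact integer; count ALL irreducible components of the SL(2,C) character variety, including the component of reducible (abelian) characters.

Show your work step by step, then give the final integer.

19

Gamma = < u, v | u^2 = v^37 > (torus knot T(2,37)); the central element u^2 = v^37 acts as +I or -I in any irreducible SL(2,C) representation.
On an irreducible component, tr(u) is locked at 2*cos(pi*alpha/2) for some alpha in 1..1, and tr(v) at 2*cos(pi*beta/37) for some beta in 1..36.
Consistency of u^2 = (-1)^alpha I with v^37 = (-1)^beta I forces alpha = beta (mod 2).
count pairs: odd alpha (1 choices) x odd beta (18), plus even alpha (0) x even beta (18): 1*18 + 0*18 = 18.
Total: 18 irreducible-character components + 1 reducible (abelian) component = 19.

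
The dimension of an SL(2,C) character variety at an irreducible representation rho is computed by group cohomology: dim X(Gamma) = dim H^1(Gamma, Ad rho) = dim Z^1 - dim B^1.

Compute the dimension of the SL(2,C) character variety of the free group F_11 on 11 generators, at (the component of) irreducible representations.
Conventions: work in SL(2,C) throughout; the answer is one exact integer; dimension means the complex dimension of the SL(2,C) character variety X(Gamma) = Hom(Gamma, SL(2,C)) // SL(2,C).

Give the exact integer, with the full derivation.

The free group F_11: 11 generators, no relators.
A cocycle picks one sl_2 vector per generator freely, giving dim Z^1 = 3*11 = 33.
dim B^1 = 3: the coboundary map is injective because an irreducible image has centralizer 0 in sl_2.
dim X = dim H^1 = dim Z^1 - dim B^1 = 33 - 3 = 30.

30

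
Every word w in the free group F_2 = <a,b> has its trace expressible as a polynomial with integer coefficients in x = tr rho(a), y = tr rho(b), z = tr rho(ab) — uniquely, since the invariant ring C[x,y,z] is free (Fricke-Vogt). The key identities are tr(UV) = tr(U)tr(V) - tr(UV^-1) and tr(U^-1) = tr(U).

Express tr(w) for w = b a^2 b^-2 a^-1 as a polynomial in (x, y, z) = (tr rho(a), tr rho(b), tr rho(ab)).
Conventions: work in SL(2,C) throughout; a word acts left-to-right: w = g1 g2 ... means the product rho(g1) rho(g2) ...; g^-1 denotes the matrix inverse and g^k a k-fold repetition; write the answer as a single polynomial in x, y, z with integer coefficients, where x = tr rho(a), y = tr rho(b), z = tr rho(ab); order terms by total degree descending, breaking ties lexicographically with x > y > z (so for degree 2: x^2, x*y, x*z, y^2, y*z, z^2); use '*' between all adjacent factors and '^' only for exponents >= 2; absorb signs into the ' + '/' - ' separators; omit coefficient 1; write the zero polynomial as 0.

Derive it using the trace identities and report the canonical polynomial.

next, trace(a^2) = trace(a)*trace(a) - trace(1) = x^2 - 2
trace(a b a) = trace(a)*trace(b a) - trace(b) = x*z - y
trace(a b a^2) = trace(a)*trace(a b a) - trace(a b) = x^2*z - x*y - z
trace(b a b a) = trace(a b)*trace(a b) - trace(1)   [split at repeated a] = z^2 - 2
trace(b a b) = trace(b)*trace(a b) - trace(a) = y*z - x
trace(a b a^2 b) = trace(a)*trace(b a b a) - trace(b a b) = x*z^2 - y*z - x
next, trace(b a^2 b^-1 a) = trace(a b a^2)*trace(b) - trace(a b a^2 b) = x^2*y*z - x*y^2 - x*z^2 + x
trace(b^-1 a^-1 b a^2) = trace(b a^2 b^-1)*trace(a) - trace(b a^2 b^-1 a) = -x^2*y*z + x^3 + x*y^2 + x*z^2 - 3*x
trace(b a^2 b^-2 a^-1) = trace(b^-1 a^-1 b a^2)*trace(b) - trace(b^-1 a^-1 b a^2 b) = -x^2*y^2*z + x^3*y + x*y^3 + x*y*z^2 - 3*x*y - z

-x^2*y^2*z + x^3*y + x*y^3 + x*y*z^2 - 3*x*y - z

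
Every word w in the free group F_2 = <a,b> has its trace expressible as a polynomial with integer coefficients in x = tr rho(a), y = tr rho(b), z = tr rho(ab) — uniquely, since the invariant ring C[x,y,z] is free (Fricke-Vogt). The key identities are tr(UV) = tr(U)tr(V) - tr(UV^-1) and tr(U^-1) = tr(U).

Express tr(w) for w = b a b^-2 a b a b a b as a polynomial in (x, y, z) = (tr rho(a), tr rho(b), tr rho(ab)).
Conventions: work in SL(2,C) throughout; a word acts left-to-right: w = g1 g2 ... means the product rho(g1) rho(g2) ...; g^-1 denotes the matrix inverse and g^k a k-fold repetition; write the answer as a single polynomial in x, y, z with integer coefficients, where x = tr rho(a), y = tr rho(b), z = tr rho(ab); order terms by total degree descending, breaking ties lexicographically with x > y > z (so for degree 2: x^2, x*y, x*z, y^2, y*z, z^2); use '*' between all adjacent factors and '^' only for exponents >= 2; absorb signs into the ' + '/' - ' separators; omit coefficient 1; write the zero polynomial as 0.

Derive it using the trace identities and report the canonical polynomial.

trace(a b a b) = trace(b a)*trace(b a) - trace(1)  (split on b) = z^2 - 2
trace(a b a b a b) = trace(a b a b)*trace(a b) - trace(b a)  (split on a) = z^3 - 3*z
trace(b a b) = trace(b)*trace(a b) - trace(a)  (reduce the b square) = y*z - x
trace(a b a b a) = trace(a)*trace(b a b a) - trace(b a b)  (reduce the a square) = x*z^2 - y*z - x
trace(b a b a b^2 a) = trace(b)*trace(a b a b a b) - trace(a b a b a)  (reduce the b square) = y*z^3 - x*z^2 - 2*y*z + x
trace(a b a) = trace(a)*trace(b a) - trace(b)  (reduce the a square) = x*z - y
trace(a b a b^2) = trace(b)*trace(a b a b) - trace(a b a)  (reduce the b square) = y*z^2 - x*z - y
trace(b a b a b^2) = trace(b)*trace(a b a b^2) - trace(a b a b)  (reduce the b square) = y^2*z^2 - x*y*z - y^2 - z^2 + 2
trace(a b a b a b^2 a) = trace(a)*trace(b a b a b^2 a) - trace(b a b a b^2)  (reduce the a square) = x*y*z^3 - x^2*z^2 - y^2*z^2 - x*y*z + x^2 + y^2 + z^2 - 2
trace(a b a b a b a b) = trace(b a b a b a)*trace(b a) - trace(a b a b)  (split on b) = z^4 - 4*z^2 + 2
trace(a b a b a b a) = trace(a)*trace(b a b a b a) - trace(b a b a b)  (reduce the a square) = x*z^3 - y*z^2 - 2*x*z + y
trace(a b a b a b^2 a b) = trace(b)*trace(a b a b a b a b) - trace(a b a b a b a)  (reduce the b square) = y*z^4 - x*z^3 - 3*y*z^2 + 2*x*z + y
trace(b^-1 a b a b a b^2 a) = trace(a b a b a b^2 a)*trace(b) - trace(a b a b a b^2 a b)  (eliminate b^-1) = x*y^2*z^3 - x^2*y*z^2 - y^3*z^2 - y*z^4 - x*y^2*z + x*z^3 + x^2*y + y^3 + 4*y*z^2 - 2*x*z - 3*y
trace(b a b^-2 a b a b a b) = trace(b^-1 a b a b a b^2 a)*trace(b) - trace(b^-1 a b a b a b^2 a b)  (eliminate b^-1) = x*y^3*z^3 - x^2*y^2*z^2 - y^4*z^2 - y^2*z^4 - x*y^3*z + x^2*y^2 + x^2*z^2 + y^4 + 5*y^2*z^2 - x*y*z - x^2 - 4*y^2 - z^2 + 2

x*y^3*z^3 - x^2*y^2*z^2 - y^4*z^2 - y^2*z^4 - x*y^3*z + x^2*y^2 + x^2*z^2 + y^4 + 5*y^2*z^2 - x*y*z - x^2 - 4*y^2 - z^2 + 2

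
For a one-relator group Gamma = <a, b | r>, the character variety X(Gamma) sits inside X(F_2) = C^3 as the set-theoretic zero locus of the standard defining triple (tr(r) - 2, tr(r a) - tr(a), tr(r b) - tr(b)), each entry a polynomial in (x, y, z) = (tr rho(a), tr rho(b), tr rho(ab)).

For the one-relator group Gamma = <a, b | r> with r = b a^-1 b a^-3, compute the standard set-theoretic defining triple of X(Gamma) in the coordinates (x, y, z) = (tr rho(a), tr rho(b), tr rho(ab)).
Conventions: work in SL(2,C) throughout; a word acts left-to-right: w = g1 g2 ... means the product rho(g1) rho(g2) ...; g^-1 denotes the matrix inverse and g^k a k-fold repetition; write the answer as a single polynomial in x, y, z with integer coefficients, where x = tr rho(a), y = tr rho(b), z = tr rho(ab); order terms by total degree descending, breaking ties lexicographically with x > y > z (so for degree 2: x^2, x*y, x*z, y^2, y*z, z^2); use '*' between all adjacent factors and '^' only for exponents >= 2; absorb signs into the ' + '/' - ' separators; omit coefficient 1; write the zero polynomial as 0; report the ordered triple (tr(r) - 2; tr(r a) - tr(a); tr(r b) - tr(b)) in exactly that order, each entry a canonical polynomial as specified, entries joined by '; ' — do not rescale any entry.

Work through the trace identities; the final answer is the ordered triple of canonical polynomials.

x^4*y^2 - 2*x^3*y*z - 2*x^2*y^2 + x^2*z^2 + 3*x*y*z - x^2 - z^2; x^3*y^2 - 2*x^2*y*z - x*y^2 + x*z^2 + y*z - 2*x; x^4*y^3 - 2*x^3*y^2*z - x^4*y - 2*x^2*y^3 + x^2*y*z^2 + x^3*z + 3*x*y^2*z + 2*x^2*y - y*z^2 - 2*x*z

reduce: tr(b^2) = tr(b) * tr(b) - tr(1) = y^2 - 2
reduce: tr(b^2 a) = tr(b) * tr(a b) - tr(a) = y*z - x
so tr(b^2 a^-1) = tr(b^2) * tr(a) - tr(b^2 a) = x*y^2 - y*z - x
so tr(b^2 a^-2) = tr(b^2 a^-1) * tr(a) - tr(b^2) = x^2*y^2 - x*y*z - x^2 - y^2 + 2
so tr(b a^-3 b) = tr(b^2 a^-2) * tr(a) - tr(b^2 a^-1) = x^3*y^2 - x^2*y*z - x^3 - 2*x*y^2 + y*z + 3*x
reduce: tr(b a b a) = tr(a b) * tr(a b) - tr(1) = z^2 - 2
reduce: tr(b a b a^-1) = tr(b a b) * tr(a) - tr(b a b a) = x*y*z - x^2 - z^2 + 2
tr(a^-2 b a b) = tr(b a b a^-1) * tr(a) - tr(b a b) = x^2*y*z - x^3 - x*z^2 - y*z + 3*x
so tr(b a^-3 b a) = tr(a^-2 b a b) * tr(a) - tr(a^-2 b a b a) = x^3*y*z - x^4 - x^2*z^2 - 2*x*y*z + 4*x^2 + z^2 - 2
tr(b a^-1 b a^-3) = tr(b a^-3 b) * tr(a) - tr(b a^-3 b a) = x^4*y^2 - 2*x^3*y*z - 2*x^2*y^2 + x^2*z^2 + 3*x*y*z - x^2 - z^2 + 2
reduce: tr(b a^-1 b a^-2) = tr(b a^-2 b) * tr(a) - tr(b a^-2 b a)  (eliminate a^-1) = x^3*y^2 - 2*x^2*y*z - x*y^2 + x*z^2 + y*z - x
so tr(b^3) = tr(b) * tr(b^2) - tr(b)   [square of b] = y^3 - 3*y
reduce: tr(b^3 a) = tr(b) * tr(b a b) - tr(b a)   [square of b] = y^2*z - x*y - z
tr(b a^-1 b^2) = tr(b^3) * tr(a) - tr(b^3 a)   [inverse elimination on a] = x*y^3 - y^2*z - 2*x*y + z
reduce: tr(a b a) = tr(a) * tr(b a) - tr(b)   [square of a] = x*z - y
so tr(b^2 a b a) = tr(b) * tr(a b a b) - tr(a b a)   [square of b] = y*z^2 - x*z - y
so tr(b a^-1 b^2 a) = tr(b^2 a b) * tr(a) - tr(b^2 a b a)   [inverse elimination on a] = x*y^2*z - x^2*y - y*z^2 + y
tr(a^-1 b^2 a^-1 b) = tr(b a^-1 b^2) * tr(a) - tr(b a^-1 b^2 a)   [inverse elimination on a] = x^2*y^3 - 2*x*y^2*z - x^2*y + y*z^2 + x*z - y
reduce: tr(b^2 a^-1 b a^-2) = tr(a^-1 b^2 a^-1 b) * tr(a) - tr(a^-1 b^2 a^-1 b a)   [inverse elimination on a] = x^3*y^3 - 2*x^2*y^2*z - x^3*y - x*y^3 + x*y*z^2 + x^2*z + y^2*z + x*y - z
reduce: tr(b a^-1 b a^-3 b) = tr(b^2 a^-1 b a^-2) * tr(a) - tr(b^2 a^-1 b a^-1)   [inverse elimination on a] = x^4*y^3 - 2*x^3*y^2*z - x^4*y - 2*x^2*y^3 + x^2*y*z^2 + x^3*z + 3*x*y^2*z + 2*x^2*y - y*z^2 - 2*x*z + y
assemble the triple (tr(r) - 2; tr(r a) - x; tr(r b) - y)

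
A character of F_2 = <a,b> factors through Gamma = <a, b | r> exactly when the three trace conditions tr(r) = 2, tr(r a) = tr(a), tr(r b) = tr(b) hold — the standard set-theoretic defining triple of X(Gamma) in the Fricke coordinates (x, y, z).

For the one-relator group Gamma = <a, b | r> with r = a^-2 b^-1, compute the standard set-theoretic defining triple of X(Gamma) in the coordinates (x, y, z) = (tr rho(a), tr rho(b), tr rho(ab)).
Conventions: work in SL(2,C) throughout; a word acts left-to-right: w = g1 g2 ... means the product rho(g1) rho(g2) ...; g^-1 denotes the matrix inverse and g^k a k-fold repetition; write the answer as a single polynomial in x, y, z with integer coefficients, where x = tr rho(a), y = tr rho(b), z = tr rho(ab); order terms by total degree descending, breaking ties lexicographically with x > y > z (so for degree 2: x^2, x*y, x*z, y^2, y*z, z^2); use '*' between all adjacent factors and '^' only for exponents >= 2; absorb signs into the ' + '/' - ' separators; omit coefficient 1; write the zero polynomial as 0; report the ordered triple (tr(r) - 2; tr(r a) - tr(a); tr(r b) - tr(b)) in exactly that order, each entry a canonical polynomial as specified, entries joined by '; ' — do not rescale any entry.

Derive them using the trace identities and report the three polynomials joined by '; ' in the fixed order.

next, tr(a^-1) = tr(a) = x
tr(a^-1 b) = tr(b)*tr(a) - tr(b a)  (eliminate a^-1) = x*y - z
tr(a^-1 b^-1) = tr(a^-1)*tr(b) - tr(a^-1 b)  (eliminate b^-1) = z
tr(a^-2 b^-1) = tr(a^-1 b^-1)*tr(a) - tr(a^-1 b^-1 a)  (eliminate a^-1) = x*z - y
and tr(a^-2) = tr(a^-1)*tr(a) - tr(1) = x^2 - 2
assemble the triple (tr(r) - 2; tr(r a) - x; tr(r b) - y)

x*z - y - 2; -x + z; x^2 - y - 2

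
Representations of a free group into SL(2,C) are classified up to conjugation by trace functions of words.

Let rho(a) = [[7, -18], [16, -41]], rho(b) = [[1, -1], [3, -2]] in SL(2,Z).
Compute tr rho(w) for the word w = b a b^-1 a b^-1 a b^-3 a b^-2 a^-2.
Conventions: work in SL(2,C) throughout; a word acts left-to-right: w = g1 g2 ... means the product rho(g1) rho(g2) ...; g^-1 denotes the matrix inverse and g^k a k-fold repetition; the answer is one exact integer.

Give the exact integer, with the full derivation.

-224320426

rho(b) = [[1, -1], [3, -2]]
... * rho(a) = [[7, -18], [16, -41]]  ->  [[-9, 23], [-11, 28]]
... * rho(b^-1) = [[-2, 1], [-3, 1]]  ->  [[-51, 14], [-62, 17]]
... * rho(a) = [[7, -18], [16, -41]]  ->  [[-133, 344], [-162, 419]]
... * rho(b^-1) = [[-2, 1], [-3, 1]]  ->  [[-766, 211], [-933, 257]]
... * rho(a) = [[7, -18], [16, -41]]  ->  [[-1986, 5137], [-2419, 6257]]
... * rho(b^-1) = [[-2, 1], [-3, 1]]  ->  [[-11439, 3151], [-13933, 3838]]
... * rho(b^-1) = [[-2, 1], [-3, 1]]  ->  [[13425, -8288], [16352, -10095]]
... * rho(b^-1) = [[-2, 1], [-3, 1]]  ->  [[-1986, 5137], [-2419, 6257]]
... * rho(a) = [[7, -18], [16, -41]]  ->  [[68290, -174869], [83179, -212995]]
... * rho(b^-1) = [[-2, 1], [-3, 1]]  ->  [[388027, -106579], [472627, -129816]]
... * rho(b^-1) = [[-2, 1], [-3, 1]]  ->  [[-456317, 281448], [-555806, 342811]]
... * rho(a^-1) = [[-41, 18], [-16, 7]]  ->  [[14205829, -6243570], [17303070, -7604831]]
... * rho(a^-1) = [[-41, 18], [-16, 7]]  ->  [[-482541869, 211999932], [-587748574, 258221443]]
tr = -482541869 + 258221443 = -224320426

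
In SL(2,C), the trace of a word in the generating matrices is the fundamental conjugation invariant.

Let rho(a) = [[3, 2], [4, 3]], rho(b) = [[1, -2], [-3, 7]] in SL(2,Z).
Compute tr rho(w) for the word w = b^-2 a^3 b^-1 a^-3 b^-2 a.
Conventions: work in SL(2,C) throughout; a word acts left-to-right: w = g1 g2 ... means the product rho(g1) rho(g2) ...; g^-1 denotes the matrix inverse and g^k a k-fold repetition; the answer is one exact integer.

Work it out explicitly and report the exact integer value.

829539014

rho(b^-1) = [[7, 2], [3, 1]]
... * rho(b^-1) = [[7, 2], [3, 1]]  ->  [[55, 16], [24, 7]]
... * rho(a) = [[3, 2], [4, 3]]  ->  [[229, 158], [100, 69]]
... * rho(a) = [[3, 2], [4, 3]]  ->  [[1319, 932], [576, 407]]
... * rho(a) = [[3, 2], [4, 3]]  ->  [[7685, 5434], [3356, 2373]]
... * rho(b^-1) = [[7, 2], [3, 1]]  ->  [[70097, 20804], [30611, 9085]]
... * rho(a^-1) = [[3, -2], [-4, 3]]  ->  [[127075, -77782], [55493, -33967]]
... * rho(a^-1) = [[3, -2], [-4, 3]]  ->  [[692353, -487496], [302347, -212887]]
... * rho(a^-1) = [[3, -2], [-4, 3]]  ->  [[4027043, -2847194], [1758589, -1243355]]
... * rho(b^-1) = [[7, 2], [3, 1]]  ->  [[19647719, 5206892], [8580058, 2273823]]
... * rho(b^-1) = [[7, 2], [3, 1]]  ->  [[153154709, 44502330], [66881875, 19433939]]
... * rho(a) = [[3, 2], [4, 3]]  ->  [[637473447, 439816408], [278381381, 192065567]]
tr = 637473447 + 192065567 = 829539014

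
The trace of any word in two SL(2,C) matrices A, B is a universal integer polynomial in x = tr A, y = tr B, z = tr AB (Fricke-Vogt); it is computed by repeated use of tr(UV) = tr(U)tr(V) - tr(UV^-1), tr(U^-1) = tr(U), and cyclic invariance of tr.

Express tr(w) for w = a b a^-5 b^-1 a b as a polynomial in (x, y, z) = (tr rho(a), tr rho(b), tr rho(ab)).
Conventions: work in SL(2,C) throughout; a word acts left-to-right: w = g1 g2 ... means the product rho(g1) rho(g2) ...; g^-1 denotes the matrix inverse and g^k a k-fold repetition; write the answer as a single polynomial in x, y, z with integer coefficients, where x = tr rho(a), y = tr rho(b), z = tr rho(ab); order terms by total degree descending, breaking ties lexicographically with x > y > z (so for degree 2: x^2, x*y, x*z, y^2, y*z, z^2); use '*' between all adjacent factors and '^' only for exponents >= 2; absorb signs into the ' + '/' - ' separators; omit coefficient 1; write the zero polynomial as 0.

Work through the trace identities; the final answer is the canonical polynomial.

trace(a b a) = trace(a) trace(b a) - trace(b)   [square of a] = x*z - y
trace(b a b a) = trace(a b) trace(a b) - trace(1)   [split at a repeated a] = z^2 - 2
use: trace(b a b) = trace(b) trace(a b) - trace(a)   [square of b] = y*z - x
apply: trace(a b a b a) = trace(a) trace(b a b a) - trace(b a b)   [square of a] = x*z^2 - y*z - x
use: trace(a b a b a b) = trace(b a) trace(b a b a) - trace(b^-1 a^-1)   [split at a repeated b] = z^3 - 3*z
trace(b^-1 a b a b a) = trace(a b a b a) trace(b) - trace(a b a b a b)   [inverse elimination on b] = x*y*z^2 - y^2*z - z^3 - x*y + 3*z
trace(a^-1 b^-1 a b a b) = trace(b^-1 a b a b) trace(a) - trace(b^-1 a b a b a)   [inverse elimination on a] = -x*y*z^2 + x^2*z + y^2*z + z^3 - 3*z
use: trace(a^-2 b^-1 a b a b) = trace(a^-1 b^-1 a b a b) trace(a) - trace(a^-1 b^-1 a b a b a)   [inverse elimination on a] = -x^2*y*z^2 + x^3*z + x*y^2*z + x*z^3 - 4*x*z + y
apply: trace(b^-1 a b a b a^-3) = trace(a^-2 b^-1 a b a b) trace(a) - trace(a^-2 b^-1 a b a b a)   [inverse elimination on a] = -x^3*y*z^2 + x^4*z + x^2*y^2*z + x^2*z^3 + x*y*z^2 - 5*x^2*z - y^2*z - z^3 + x*y + 3*z
use: trace(a^-3 b^-1 a b a b a^-1) = trace(b^-1 a b a b a^-3) trace(a) - trace(b^-1 a b a b a^-2)   [inverse elimination on a] = -x^4*y*z^2 + x^5*z + x^3*y^2*z + x^3*z^3 + 2*x^2*y*z^2 - 6*x^3*z - 2*x*y^2*z - 2*x*z^3 + x^2*y + 7*x*z - y
trace(a b a^-5 b^-1 a b) = trace(a^-3 b^-1 a b a b a^-1) trace(a) - trace(a^-3 b^-1 a b a b)   [inverse elimination on a] = -x^5*y*z^2 + x^6*z + x^4*y^2*z + x^4*z^3 + 3*x^3*y*z^2 - 7*x^4*z - 3*x^2*y^2*z - 3*x^2*z^3 + x^3*y - x*y*z^2 + 12*x^2*z + y^2*z + z^3 - 2*x*y - 3*z

-x^5*y*z^2 + x^6*z + x^4*y^2*z + x^4*z^3 + 3*x^3*y*z^2 - 7*x^4*z - 3*x^2*y^2*z - 3*x^2*z^3 + x^3*y - x*y*z^2 + 12*x^2*z + y^2*z + z^3 - 2*x*y - 3*z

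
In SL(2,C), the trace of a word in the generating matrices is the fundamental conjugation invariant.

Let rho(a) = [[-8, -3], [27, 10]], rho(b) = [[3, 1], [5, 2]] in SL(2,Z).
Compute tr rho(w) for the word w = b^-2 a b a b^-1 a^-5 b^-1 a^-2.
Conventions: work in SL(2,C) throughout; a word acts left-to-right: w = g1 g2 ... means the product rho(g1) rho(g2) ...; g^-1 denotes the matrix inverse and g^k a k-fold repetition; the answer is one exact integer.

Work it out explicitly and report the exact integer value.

rho(b^-1) = [[2, -1], [-5, 3]]
... * rho(b^-1) = [[2, -1], [-5, 3]]  ->  [[9, -5], [-25, 14]]
... * rho(a) = [[-8, -3], [27, 10]]  ->  [[-207, -77], [578, 215]]
... * rho(b) = [[3, 1], [5, 2]]  ->  [[-1006, -361], [2809, 1008]]
... * rho(a) = [[-8, -3], [27, 10]]  ->  [[-1699, -592], [4744, 1653]]
... * rho(b^-1) = [[2, -1], [-5, 3]]  ->  [[-438, -77], [1223, 215]]
... * rho(a^-1) = [[10, 3], [-27, -8]]  ->  [[-2301, -698], [6425, 1949]]
... * rho(a^-1) = [[10, 3], [-27, -8]]  ->  [[-4164, -1319], [11627, 3683]]
... * rho(a^-1) = [[10, 3], [-27, -8]]  ->  [[-6027, -1940], [16829, 5417]]
... * rho(a^-1) = [[10, 3], [-27, -8]]  ->  [[-7890, -2561], [22031, 7151]]
... * rho(a^-1) = [[10, 3], [-27, -8]]  ->  [[-9753, -3182], [27233, 8885]]
... * rho(b^-1) = [[2, -1], [-5, 3]]  ->  [[-3596, 207], [10041, -578]]
... * rho(a^-1) = [[10, 3], [-27, -8]]  ->  [[-41549, -12444], [116016, 34747]]
... * rho(a^-1) = [[10, 3], [-27, -8]]  ->  [[-79502, -25095], [221991, 70072]]
tr = -79502 + 70072 = -9430

-9430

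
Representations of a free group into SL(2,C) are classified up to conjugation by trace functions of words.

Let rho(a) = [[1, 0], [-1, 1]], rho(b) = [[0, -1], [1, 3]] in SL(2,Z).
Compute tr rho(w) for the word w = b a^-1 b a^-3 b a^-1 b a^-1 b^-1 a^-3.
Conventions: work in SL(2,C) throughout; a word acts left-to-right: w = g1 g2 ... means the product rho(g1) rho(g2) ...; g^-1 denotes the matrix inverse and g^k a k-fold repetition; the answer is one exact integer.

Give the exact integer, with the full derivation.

rho(b) = [[0, -1], [1, 3]]
... * rho(a^-1) = [[1, 0], [1, 1]]  ->  [[-1, -1], [4, 3]]
... * rho(b) = [[0, -1], [1, 3]]  ->  [[-1, -2], [3, 5]]
... * rho(a^-1) = [[1, 0], [1, 1]]  ->  [[-3, -2], [8, 5]]
... * rho(a^-1) = [[1, 0], [1, 1]]  ->  [[-5, -2], [13, 5]]
... * rho(a^-1) = [[1, 0], [1, 1]]  ->  [[-7, -2], [18, 5]]
... * rho(b) = [[0, -1], [1, 3]]  ->  [[-2, 1], [5, -3]]
... * rho(a^-1) = [[1, 0], [1, 1]]  ->  [[-1, 1], [2, -3]]
... * rho(b) = [[0, -1], [1, 3]]  ->  [[1, 4], [-3, -11]]
... * rho(a^-1) = [[1, 0], [1, 1]]  ->  [[5, 4], [-14, -11]]
... * rho(b^-1) = [[3, 1], [-1, 0]]  ->  [[11, 5], [-31, -14]]
... * rho(a^-1) = [[1, 0], [1, 1]]  ->  [[16, 5], [-45, -14]]
... * rho(a^-1) = [[1, 0], [1, 1]]  ->  [[21, 5], [-59, -14]]
... * rho(a^-1) = [[1, 0], [1, 1]]  ->  [[26, 5], [-73, -14]]
tr = 26 + -14 = 12

12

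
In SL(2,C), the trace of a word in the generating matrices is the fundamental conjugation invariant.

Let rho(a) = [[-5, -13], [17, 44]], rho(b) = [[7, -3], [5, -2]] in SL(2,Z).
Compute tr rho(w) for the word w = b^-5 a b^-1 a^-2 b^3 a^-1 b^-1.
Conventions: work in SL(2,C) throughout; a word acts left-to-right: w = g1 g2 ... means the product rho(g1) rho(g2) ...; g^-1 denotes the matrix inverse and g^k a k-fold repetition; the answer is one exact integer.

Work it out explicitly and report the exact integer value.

-110780608361426

rho(b^-1) = [[-2, 3], [-5, 7]]
... * rho(b^-1) = [[-2, 3], [-5, 7]]  ->  [[-11, 15], [-25, 34]]
... * rho(b^-1) = [[-2, 3], [-5, 7]]  ->  [[-53, 72], [-120, 163]]
... * rho(b^-1) = [[-2, 3], [-5, 7]]  ->  [[-254, 345], [-575, 781]]
... * rho(b^-1) = [[-2, 3], [-5, 7]]  ->  [[-1217, 1653], [-2755, 3742]]
... * rho(a) = [[-5, -13], [17, 44]]  ->  [[34186, 88553], [77389, 200463]]
... * rho(b^-1) = [[-2, 3], [-5, 7]]  ->  [[-511137, 722429], [-1157093, 1635408]]
... * rho(a^-1) = [[44, 13], [-17, -5]]  ->  [[-34771321, -10256926], [-78714028, -23219249]]
... * rho(a^-1) = [[44, 13], [-17, -5]]  ->  [[-1355570382, -400742543], [-3068689999, -907186119]]
... * rho(b) = [[7, -3], [5, -2]]  ->  [[-11492705389, 4868196232], [-26016760588, 11020442235]]
... * rho(b) = [[7, -3], [5, -2]]  ->  [[-56107956563, 24741723703], [-127015112941, 56009397294]]
... * rho(b) = [[7, -3], [5, -2]]  ->  [[-269047077426, 118840422283], [-609058804117, 269026544235]]
... * rho(a^-1) = [[44, 13], [-17, -5]]  ->  [[-13858358585555, -4091814117953], [-31372038633143, -9262897174696]]
... * rho(b^-1) = [[-2, 3], [-5, 7]]  ->  [[48175787760875, -70217774582336], [109058563139766, -158956396122301]]
tr = 48175787760875 + -158956396122301 = -110780608361426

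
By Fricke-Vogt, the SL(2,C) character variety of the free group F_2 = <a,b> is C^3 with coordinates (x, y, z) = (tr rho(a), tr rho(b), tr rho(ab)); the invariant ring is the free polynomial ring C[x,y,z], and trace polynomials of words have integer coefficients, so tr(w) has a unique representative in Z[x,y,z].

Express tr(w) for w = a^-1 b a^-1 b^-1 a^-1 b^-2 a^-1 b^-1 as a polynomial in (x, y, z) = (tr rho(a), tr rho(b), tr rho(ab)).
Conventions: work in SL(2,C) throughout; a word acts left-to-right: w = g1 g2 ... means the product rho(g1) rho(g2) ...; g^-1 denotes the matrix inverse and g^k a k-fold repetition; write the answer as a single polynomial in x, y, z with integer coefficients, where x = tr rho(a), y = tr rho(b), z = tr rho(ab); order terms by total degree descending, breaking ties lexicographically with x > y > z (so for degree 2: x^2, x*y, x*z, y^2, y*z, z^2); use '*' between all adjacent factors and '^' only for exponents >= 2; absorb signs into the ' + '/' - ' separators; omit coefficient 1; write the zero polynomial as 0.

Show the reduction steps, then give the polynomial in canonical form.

x*y^2*z^3 - x^2*y*z^2 - y^3*z^2 - y*z^4 + x*z^3 + 3*y*z^2 - 2*x*z + y

and tr(b^-1) = tr(b) = y
and tr(b^-2) = tr(b^-1) tr(b) - tr(1)   [inverse elimination on b] = y^2 - 2
tr(a b^-1) = tr(a) tr(b) - tr(a b)   [inverse elimination on b] = x*y - z
next, tr(b^-2 a) = tr(a b^-1) tr(b) - tr(a)   [inverse elimination on b] = x*y^2 - y*z - x
tr(a^-1 b^-2) = tr(b^-2) tr(a) - tr(b^-2 a)   [inverse elimination on a] = y*z - x
tr(a^-1 b^-3) = tr(a^-1 b^-2) tr(b) - tr(a^-1 b^-1)   [inverse elimination on b] = y^2*z - x*y - z
and tr(b a b a) = tr(b a) tr(b a) - tr(1)   [split at a repeated b] = z^2 - 2
and tr(a b a^-1 b) = tr(b a b) tr(a) - tr(b a b a)   [inverse elimination on a] = x*y*z - x^2 - z^2 + 2
tr(a b a^-1 b^-1) = tr(a b a^-1) tr(b) - tr(a b a^-1 b)   [inverse elimination on b] = -x*y*z + x^2 + y^2 + z^2 - 2
tr(b^-2 a b a^-1) = tr(a b a^-1 b^-1) tr(b) - tr(a b a^-1)   [inverse elimination on b] = -x*y^2*z + x^2*y + y^3 + y*z^2 - 3*y
tr(b^-2 a b a^-1 b^-1) = tr(b^-2 a b a^-1) tr(b) - tr(b^-2 a b a^-1 b)   [inverse elimination on b] = -x*y^3*z + x^2*y^2 + y^4 + y^2*z^2 + x*y*z - x^2 - 4*y^2 - z^2 + 2
tr(b a^-1 b^-4 a) = tr(b^-2 a b a^-1 b^-1) tr(b) - tr(b^-2 a b a^-1)   [inverse elimination on b] = -x*y^4*z + x^2*y^3 + y^5 + y^3*z^2 + 2*x*y^2*z - 2*x^2*y - 5*y^3 - 2*y*z^2 + 5*y
tr(b^-1 a^-1 b a^-1 b^-3) = tr(b a^-1 b^-4) tr(a) - tr(b a^-1 b^-4 a)   [inverse elimination on a] = x*y^4*z - x^2*y^3 - y^5 - y^3*z^2 - x*y^2*z + x^2*y + 5*y^3 + 2*y*z^2 - x*z - 5*y
and tr(b a^2 b) = tr(a) tr(b^2 a) - tr(b^2)   [square of a] = x*y*z - x^2 - y^2 + 2
next, tr(b a^2 b a) = tr(a) tr(b a b a) - tr(b a b)   [square of a] = x*z^2 - y*z - x
tr(a b a^-1 b a) = tr(b a^2 b) tr(a) - tr(b a^2 b a)   [inverse elimination on a] = x^2*y*z - x^3 - x*y^2 - x*z^2 + y*z + 3*x
and tr(a b a) = tr(a) tr(b a) - tr(b)   [square of a] = x*z - y
and tr(b a b a b) = tr(b) tr(a b a b) - tr(a b a)   [square of b] = y*z^2 - x*z - y
and tr(b a b a b a) = tr(a b) tr(a b a b) - tr(a^-1 b^-1)   [split at a repeated a] = z^3 - 3*z
tr(a b a^-1 b a b) = tr(b a b a b) tr(a) - tr(b a b a b a)   [inverse elimination on a] = x*y*z^2 - x^2*z - z^3 - x*y + 3*z
tr(b^-1 a b a^-1 b a) = tr(a b a^-1 b a) tr(b) - tr(a b a^-1 b a b)   [inverse elimination on b] = x^2*y^2*z - x^3*y - x*y^3 - 2*x*y*z^2 + x^2*z + y^2*z + z^3 + 4*x*y - 3*z
tr(a^-1 b a b^-2 a b) = tr(b^-1 a b a^-1 b a) tr(b) - tr(b^-1 a b a^-1 b a b)   [inverse elimination on b] = x^2*y^3*z - x^3*y^2 - x*y^4 - 2*x*y^2*z^2 + y^3*z + y*z^3 + x^3 + 5*x*y^2 + x*z^2 - 4*y*z - 3*x
and tr(b^-2 a b^-1 a^-1 b a) = tr(a^-1 b a b^-2 a) tr(b) - tr(a^-1 b a b^-2 a b)   [inverse elimination on b] = -x^2*y^3*z + x^3*y^2 + x*y^4 + 2*x*y^2*z^2 - y^3*z - y*z^3 - x^3 - 4*x*y^2 - x*z^2 + 3*y*z + 3*x
and tr(b^-1 a b^-1 a^-1 b a^-1 b^-1) = tr(b^-2 a b^-1 a^-1 b) tr(a) - tr(b^-2 a b^-1 a^-1 b a)   [inverse elimination on a] = x^2*y^3*z - x^3*y^2 - x*y^4 - 2*x*y^2*z^2 + x^2*y*z + y^3*z + y*z^3 + 4*x*y^2 - 3*y*z - x
tr(b^-1 a^-1 b a^-1 b^-3 a) = tr(b^-1 a b^-1 a^-1 b a^-1 b^-1) tr(b) - tr(b^-1 a b^-1 a^-1 b a^-1)   [inverse elimination on b] = x^2*y^4*z - x^3*y^3 - x*y^5 - 2*x*y^3*z^2 + y^4*z + y^2*z^3 + x^3*y + 5*x*y^3 + 2*x*y*z^2 - x^2*z - 4*y^2*z - z^3 - 5*x*y + 3*z
and tr(b^-2 a^-1 b^-1 a^-1 b a^-1 b^-1) = tr(b^-1 a^-1 b a^-1 b^-3) tr(a) - tr(b^-1 a^-1 b a^-1 b^-3 a)   [inverse elimination on a] = x*y^3*z^2 - x^2*y^2*z - y^4*z - y^2*z^3 + 4*y^2*z + z^3 - 3*z
tr(a^-1 b a^-1) = tr(a^-1 b) tr(a) - tr(a^-1 b a)   [inverse elimination on a] = x^2*y - x*z - y
tr(a^-1 b a^-1 b) = tr(b a^-1 b) tr(a) - tr(b a^-1 b a)   [inverse elimination on a] = x^2*y^2 - 2*x*y*z + z^2 - 2
next, tr(a^-1 b a^-1 b^-1) = tr(a^-1 b a^-1) tr(b) - tr(a^-1 b a^-1 b)   [inverse elimination on b] = x*y*z - y^2 - z^2 + 2
next, tr(b^-1 a^-1 b a^-1 b^-1) = tr(a^-1 b a^-1 b^-1) tr(b) - tr(a^-1 b a^-1)   [inverse elimination on b] = x*y^2*z - x^2*y - y^3 - y*z^2 + x*z + 3*y
next, tr(b a^-1 b^-1 a b) = tr(b^-1 a b^2) tr(a) - tr(b^-1 a b^2 a)   [inverse elimination on a] = -x*y^2*z + x^2*y + y^3 + y*z^2 - 3*y
next, tr(b a b a^-1 b) = tr(b^2 a b) tr(a) - tr(b^2 a b a)   [inverse elimination on a] = x*y^2*z - x^2*y - y*z^2 + y
next, tr(b a b a b^2) = tr(b) tr(a b a b^2) - tr(a b a b)   [square of b] = y^2*z^2 - x*y*z - y^2 - z^2 + 2
next, tr(b a b a b^2 a) = tr(b) tr(a b a b a b) - tr(a b a b a)   [square of b] = y*z^3 - x*z^2 - 2*y*z + x
next, tr(b a^-1 b a b a b) = tr(b a b a b^2) tr(a) - tr(b a b a b^2 a)   [inverse elimination on a] = x*y^2*z^2 - x^2*y*z - y*z^3 - x*y^2 + 2*y*z + x
next, tr(b a b a b a b a) = tr(a b a b) tr(a b a b) - tr(1)   [split at a repeated a] = z^4 - 4*z^2 + 2
tr(b a^-1 b a b a b a) = tr(b a b a b a b) tr(a) - tr(b a b a b a b a)   [inverse elimination on a] = x*y*z^3 - x^2*z^2 - z^4 - 2*x*y*z + x^2 + 4*z^2 - 2
and tr(a b a b a^-1 b a^-1 b) = tr(b a^-1 b a b a b) tr(a) - tr(b a^-1 b a b a b a)   [inverse elimination on a] = x^2*y^2*z^2 - x^3*y*z - 2*x*y*z^3 - x^2*y^2 + x^2*z^2 + z^4 + 4*x*y*z - 4*z^2 + 2
and tr(a^-1 b a^-1 b^-1 a b a b) = tr(a b a b a^-1 b a^-1) tr(b) - tr(a b a b a^-1 b a^-1 b)   [inverse elimination on b] = -x^2*y^2*z^2 + x^3*y*z + x*y^3*z + 2*x*y*z^3 - x^2*z^2 - y^2*z^2 - z^4 - 4*x*y*z + y^2 + 4*z^2 - 2
tr(b^-1 a^-1 b a^-1 b^-1 a b a) = tr(a^-1 b a^-1 b^-1 a b a) tr(b) - tr(a^-1 b a^-1 b^-1 a b a b)   [inverse elimination on b] = x^2*y^2*z^2 - x^3*y*z - 2*x*y^3*z - 2*x*y*z^3 + x^2*y^2 + x^2*z^2 + y^4 + 2*y^2*z^2 + z^4 + 4*x*y*z - 4*y^2 - 4*z^2 + 2
tr(a^-1 b^-1 a^-1 b a^-1 b^-1 a b) = tr(b^-1 a^-1 b a^-1 b^-1 a b) tr(a) - tr(b^-1 a^-1 b a^-1 b^-1 a b a)   [inverse elimination on a] = -x^2*y^2*z^2 + x^3*y*z + 2*x*y^3*z + 2*x*y*z^3 - x^2*y^2 - x^2*z^2 - y^4 - 2*y^2*z^2 - z^4 - 4*x*y*z + x^2 + 4*y^2 + 4*z^2 - 2
tr(a^-1 b^-1 a^-1 b a^-1 b^-1 a b^-1) = tr(a^-1 b^-1 a^-1 b a^-1 b^-1 a) tr(b) - tr(a^-1 b^-1 a^-1 b a^-1 b^-1 a b)   [inverse elimination on b] = x^2*y^2*z^2 - x^3*y*z - x*y^3*z - 2*x*y*z^3 + x^2*z^2 + y^2*z^2 + z^4 + 5*x*y*z - x^2 - y^2 - 4*z^2 + 2
tr(b^-2 a^-1 b^-1 a^-1 b a^-1 b^-1 a) = tr(a^-1 b^-1 a^-1 b a^-1 b^-1 a b^-1) tr(b) - tr(a^-1 b^-1 a^-1 b a^-1 b^-1 a)   [inverse elimination on b] = x^2*y^3*z^2 - x^3*y^2*z - x*y^4*z - 2*x*y^2*z^3 + x^2*y*z^2 + y^3*z^2 + y*z^4 + 4*x*y^2*z - 3*y*z^2 - x*z - y
next, tr(a^-1 b a^-1 b^-1 a^-1 b^-2 a^-1 b^-1) = tr(b^-2 a^-1 b^-1 a^-1 b a^-1 b^-1) tr(a) - tr(b^-2 a^-1 b^-1 a^-1 b a^-1 b^-1 a)   [inverse elimination on a] = x*y^2*z^3 - x^2*y*z^2 - y^3*z^2 - y*z^4 + x*z^3 + 3*y*z^2 - 2*x*z + y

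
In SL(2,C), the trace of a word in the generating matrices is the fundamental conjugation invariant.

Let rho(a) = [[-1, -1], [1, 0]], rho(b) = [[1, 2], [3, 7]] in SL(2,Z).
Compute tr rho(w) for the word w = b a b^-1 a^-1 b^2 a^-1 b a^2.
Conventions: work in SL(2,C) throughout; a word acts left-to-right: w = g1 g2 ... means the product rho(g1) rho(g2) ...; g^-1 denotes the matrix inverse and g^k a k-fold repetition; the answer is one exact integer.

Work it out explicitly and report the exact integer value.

13700

rho(b) = [[1, 2], [3, 7]]
... * rho(a) = [[-1, -1], [1, 0]]  ->  [[1, -1], [4, -3]]
... * rho(b^-1) = [[7, -2], [-3, 1]]  ->  [[10, -3], [37, -11]]
... * rho(a^-1) = [[0, 1], [-1, -1]]  ->  [[3, 13], [11, 48]]
... * rho(b) = [[1, 2], [3, 7]]  ->  [[42, 97], [155, 358]]
... * rho(b) = [[1, 2], [3, 7]]  ->  [[333, 763], [1229, 2816]]
... * rho(a^-1) = [[0, 1], [-1, -1]]  ->  [[-763, -430], [-2816, -1587]]
... * rho(b) = [[1, 2], [3, 7]]  ->  [[-2053, -4536], [-7577, -16741]]
... * rho(a) = [[-1, -1], [1, 0]]  ->  [[-2483, 2053], [-9164, 7577]]
... * rho(a) = [[-1, -1], [1, 0]]  ->  [[4536, 2483], [16741, 9164]]
tr = 4536 + 9164 = 13700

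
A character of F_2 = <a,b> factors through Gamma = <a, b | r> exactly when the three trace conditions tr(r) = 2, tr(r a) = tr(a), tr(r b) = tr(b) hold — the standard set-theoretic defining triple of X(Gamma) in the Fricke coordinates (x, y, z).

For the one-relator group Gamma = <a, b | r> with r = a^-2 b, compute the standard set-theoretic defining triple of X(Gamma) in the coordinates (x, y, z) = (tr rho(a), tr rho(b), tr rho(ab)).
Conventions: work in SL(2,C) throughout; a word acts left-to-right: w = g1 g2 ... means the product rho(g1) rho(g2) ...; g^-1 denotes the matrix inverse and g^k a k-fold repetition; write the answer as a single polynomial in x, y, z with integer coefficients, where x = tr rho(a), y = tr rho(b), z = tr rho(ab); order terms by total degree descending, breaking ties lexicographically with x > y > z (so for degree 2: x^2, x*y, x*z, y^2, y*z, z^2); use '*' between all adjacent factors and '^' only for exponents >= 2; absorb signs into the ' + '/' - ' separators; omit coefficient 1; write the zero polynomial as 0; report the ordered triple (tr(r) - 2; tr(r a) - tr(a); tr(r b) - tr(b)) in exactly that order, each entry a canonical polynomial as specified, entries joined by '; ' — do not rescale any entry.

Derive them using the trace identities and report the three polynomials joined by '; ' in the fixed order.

x^2*y - x*z - y - 2; x*y - x - z; x^2*y^2 - x*y*z - x^2 - y^2 - y + 2

reduce: tr(a^-1 b) = tr(b) tr(a) - tr(b a)   [inverse elimination on a] = x*y - z
tr(a^-2 b) = tr(a^-1 b) tr(a) - tr(a^-1 b a)   [inverse elimination on a] = x^2*y - x*z - y
so tr(b^2) = tr(b) tr(b) - tr(1)  (reduce the b square) = y^2 - 2
so tr(b^2 a) = tr(b) tr(a b) - tr(a)  (reduce the b square) = y*z - x
tr(b^2 a^-1) = tr(b^2) tr(a) - tr(b^2 a)  (eliminate a^-1) = x*y^2 - y*z - x
tr(a^-2 b^2) = tr(b^2 a^-1) tr(a) - tr(b^2)  (eliminate a^-1) = x^2*y^2 - x*y*z - x^2 - y^2 + 2
assemble the triple (tr(r) - 2; tr(r a) - x; tr(r b) - y)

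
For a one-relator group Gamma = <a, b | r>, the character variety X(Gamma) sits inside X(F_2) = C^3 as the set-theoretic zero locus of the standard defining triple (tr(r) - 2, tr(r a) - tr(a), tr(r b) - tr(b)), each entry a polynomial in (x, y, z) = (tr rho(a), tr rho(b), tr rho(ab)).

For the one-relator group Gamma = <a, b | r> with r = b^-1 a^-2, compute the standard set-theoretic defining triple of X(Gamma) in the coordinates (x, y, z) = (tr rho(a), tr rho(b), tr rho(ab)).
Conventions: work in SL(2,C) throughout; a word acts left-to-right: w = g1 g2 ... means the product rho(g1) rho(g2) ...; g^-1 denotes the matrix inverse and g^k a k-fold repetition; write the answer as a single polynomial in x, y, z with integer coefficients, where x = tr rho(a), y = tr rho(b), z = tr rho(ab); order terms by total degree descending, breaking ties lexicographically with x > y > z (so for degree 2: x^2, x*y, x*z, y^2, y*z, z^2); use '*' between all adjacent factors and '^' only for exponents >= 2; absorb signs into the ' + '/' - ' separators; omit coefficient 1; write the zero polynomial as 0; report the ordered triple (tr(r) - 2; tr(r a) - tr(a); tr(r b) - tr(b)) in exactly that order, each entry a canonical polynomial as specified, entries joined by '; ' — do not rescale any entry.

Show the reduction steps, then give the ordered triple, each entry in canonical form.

next, tr(a^-1) = tr(a) = x
tr(a^-2) = tr(a^-1) * tr(a) - tr(1) = x^2 - 2
tr(b a^-1) = tr(b) * tr(a) - tr(b a) = x*y - z
tr(a^-2 b) = tr(b a^-1) * tr(a) - tr(b) = x^2*y - x*z - y
tr(b^-1 a^-2) = tr(a^-2) * tr(b) - tr(a^-2 b) = x*z - y
assemble the triple (tr(r) - 2; tr(r a) - x; tr(r b) - y)

x*z - y - 2; -x + z; x^2 - y - 2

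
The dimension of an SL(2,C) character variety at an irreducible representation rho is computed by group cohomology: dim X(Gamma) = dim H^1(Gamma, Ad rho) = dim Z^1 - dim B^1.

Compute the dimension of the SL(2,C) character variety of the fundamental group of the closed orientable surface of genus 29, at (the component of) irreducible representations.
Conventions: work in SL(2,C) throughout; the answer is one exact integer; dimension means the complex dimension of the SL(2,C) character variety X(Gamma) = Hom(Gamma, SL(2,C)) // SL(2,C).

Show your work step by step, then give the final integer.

168

pi_1 of the closed genus-29 surface has 58 generators bound by the single product-of-commutators relator.
Unconstrained cocycle data is one sl_2 vector per generator (174 dimensions), cut by the relator condition d_2(z) = 0.
At an irreducible rho, H^2 = coker(d_2) vanishes (Poincare duality: H^2 is dual to H^0 = invariants = 0), so d_2 is surjective onto sl_2 and dim Z^1 = 174 - 3 = 171.
dim B^1 = 3 (coboundaries, injective at irreducible rho).
dim X = dim H^1 = 171 - 3 = 168.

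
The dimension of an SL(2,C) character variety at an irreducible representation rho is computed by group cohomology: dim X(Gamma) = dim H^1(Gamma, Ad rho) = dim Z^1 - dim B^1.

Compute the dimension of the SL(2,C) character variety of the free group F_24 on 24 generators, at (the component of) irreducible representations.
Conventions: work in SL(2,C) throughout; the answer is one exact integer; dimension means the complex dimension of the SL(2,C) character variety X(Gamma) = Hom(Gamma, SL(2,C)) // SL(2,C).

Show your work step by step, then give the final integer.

69

The free group F_24: 24 generators, no relators.
So Z^1 = (sl_2)^24 in full: dim Z^1 = 72.
Irreducibility makes the coboundary map sl_2 -> Z^1 injective (trivial centralizer), so dim B^1 = 3.
dim H^1 = 72 - 3 = 69, which is dim X.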